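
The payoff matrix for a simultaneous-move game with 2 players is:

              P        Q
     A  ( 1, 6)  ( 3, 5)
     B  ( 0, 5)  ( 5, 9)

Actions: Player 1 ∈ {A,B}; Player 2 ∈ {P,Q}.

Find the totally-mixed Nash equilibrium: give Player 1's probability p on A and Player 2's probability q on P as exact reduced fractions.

p=4/5, q=2/3

P1 indiff ⇒ q·1+(1-q)·3 = q·0+(1-q)·5 ⇒ q(1) = (1-q)(2) ⇒ q = 2/3
P2 indiff ⇒ p·6+(1-p)·5 = p·5+(1-p)·9 ⇒ p(1) = (1-p)(4) ⇒ p = 4/5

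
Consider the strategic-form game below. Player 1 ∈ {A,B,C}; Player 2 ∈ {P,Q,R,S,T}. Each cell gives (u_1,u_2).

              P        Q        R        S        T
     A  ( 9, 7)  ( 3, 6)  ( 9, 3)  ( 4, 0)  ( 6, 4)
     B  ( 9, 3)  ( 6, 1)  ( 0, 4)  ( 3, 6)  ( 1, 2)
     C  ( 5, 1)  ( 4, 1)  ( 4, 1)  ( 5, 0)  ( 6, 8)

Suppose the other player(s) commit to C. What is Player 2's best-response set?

u_2(P vs C) = 1
u_2(Q vs C) = 1
u_2(R vs C) = 1
u_2(S vs C) = 0
u_2(T vs C) = 8
max payoff 8 at {T}

P2 best: {T}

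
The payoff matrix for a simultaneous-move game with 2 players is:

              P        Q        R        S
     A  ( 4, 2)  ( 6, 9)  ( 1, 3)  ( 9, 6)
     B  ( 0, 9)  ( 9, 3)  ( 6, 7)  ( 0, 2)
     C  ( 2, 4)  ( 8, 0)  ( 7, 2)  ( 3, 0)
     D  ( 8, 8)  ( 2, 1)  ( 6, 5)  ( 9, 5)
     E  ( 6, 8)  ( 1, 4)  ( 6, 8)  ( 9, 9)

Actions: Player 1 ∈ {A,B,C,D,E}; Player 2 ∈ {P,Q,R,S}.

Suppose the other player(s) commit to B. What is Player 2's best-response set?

u_2(P vs B) = 9
u_2(Q vs B) = 3
u_2(R vs B) = 7
u_2(S vs B) = 2
max payoff 9 at {P}

BR_2 = {P}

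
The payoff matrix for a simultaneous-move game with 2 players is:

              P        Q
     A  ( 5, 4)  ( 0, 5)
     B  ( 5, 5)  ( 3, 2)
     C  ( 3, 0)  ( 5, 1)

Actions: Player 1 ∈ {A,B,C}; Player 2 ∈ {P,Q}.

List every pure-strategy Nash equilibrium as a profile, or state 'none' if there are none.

(A,P): not NE [P2→Q gives 5>4]
(A,Q): not NE [P1→C gives 5>0]
(B,P): NE
(B,Q): not NE [P1→C gives 5>3; P2→P gives 5>2]
(C,P): not NE [P1→B gives 5>3; P2→Q gives 1>0]
(C,Q): NE

NE set: (B,P), (C,Q)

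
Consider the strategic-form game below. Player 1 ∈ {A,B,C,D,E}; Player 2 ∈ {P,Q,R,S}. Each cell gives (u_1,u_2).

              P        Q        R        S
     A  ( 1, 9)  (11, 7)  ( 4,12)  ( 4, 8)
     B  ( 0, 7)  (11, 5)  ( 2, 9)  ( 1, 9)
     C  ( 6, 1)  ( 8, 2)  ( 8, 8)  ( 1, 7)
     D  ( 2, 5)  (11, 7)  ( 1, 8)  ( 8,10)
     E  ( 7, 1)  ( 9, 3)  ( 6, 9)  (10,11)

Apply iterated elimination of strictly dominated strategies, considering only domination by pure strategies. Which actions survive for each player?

Survivors P1:{C,E} P2:{R,S}

P2 drop P (R beats it: A:12>9 B:9>7 C:8>1 D:8>5 E:9>1)
P2 drop Q (R beats it: A:12>7 B:9>5 C:8>2 D:8>7 E:9>3)
P1 drop A (E beats it: R:6>4 S:10>4)
P1 drop B (E beats it: R:6>2 S:10>1)
P1 drop D (E beats it: R:6>1 S:10>8)
P1→{C,E} P2→{R,S}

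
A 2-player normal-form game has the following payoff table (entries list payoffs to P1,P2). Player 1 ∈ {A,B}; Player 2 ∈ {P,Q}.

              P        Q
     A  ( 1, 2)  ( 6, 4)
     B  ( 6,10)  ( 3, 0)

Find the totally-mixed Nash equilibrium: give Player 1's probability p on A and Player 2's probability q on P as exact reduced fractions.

(p,q) = (5/6, 3/8)

P1 indiff ⇒ q·1+(1-q)·6 = q·6+(1-q)·3 ⇒ q(-5) = (1-q)(-3) ⇒ q = 3/8
P2 indiff ⇒ p·2+(1-p)·10 = p·4+(1-p)·0 ⇒ p(-2) = (1-p)(-10) ⇒ p = 5/6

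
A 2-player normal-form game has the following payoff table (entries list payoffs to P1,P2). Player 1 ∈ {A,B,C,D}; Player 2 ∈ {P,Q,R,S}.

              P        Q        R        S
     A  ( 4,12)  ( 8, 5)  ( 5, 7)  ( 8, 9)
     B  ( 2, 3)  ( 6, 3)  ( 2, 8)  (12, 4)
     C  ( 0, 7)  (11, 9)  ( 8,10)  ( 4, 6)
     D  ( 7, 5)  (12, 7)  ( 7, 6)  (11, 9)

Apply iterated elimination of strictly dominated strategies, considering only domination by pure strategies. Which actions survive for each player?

IESDS → P1:{B,C,D} P2:{Q,R,S}

P1 drop A (D beats it: P:7>4 Q:12>8 R:7>5 S:11>8)
P2 drop P (R beats it: B:8>3 C:10>7 D:6>5)
P1→{B,C,D} P2→{Q,R,S}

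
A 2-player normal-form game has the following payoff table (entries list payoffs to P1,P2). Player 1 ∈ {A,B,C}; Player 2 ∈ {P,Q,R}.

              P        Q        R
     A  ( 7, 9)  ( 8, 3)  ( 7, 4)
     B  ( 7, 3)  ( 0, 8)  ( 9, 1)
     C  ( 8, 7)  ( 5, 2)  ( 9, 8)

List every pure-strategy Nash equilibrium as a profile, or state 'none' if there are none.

(A,P): not NE [P1→C gives 8>7]
(A,Q): not NE [P2→P gives 9>3]
(A,R): not NE [P1→C gives 9>7; P2→P gives 9>4]
(B,P): not NE [P1→C gives 8>7; P2→Q gives 8>3]
(B,Q): not NE [P1→A gives 8>0]
(B,R): not NE [P2→Q gives 8>1]
(C,P): not NE [P2→R gives 8>7]
(C,Q): not NE [P1→A gives 8>5; P2→R gives 8>2]
(C,R): NE

NE set: (C,R)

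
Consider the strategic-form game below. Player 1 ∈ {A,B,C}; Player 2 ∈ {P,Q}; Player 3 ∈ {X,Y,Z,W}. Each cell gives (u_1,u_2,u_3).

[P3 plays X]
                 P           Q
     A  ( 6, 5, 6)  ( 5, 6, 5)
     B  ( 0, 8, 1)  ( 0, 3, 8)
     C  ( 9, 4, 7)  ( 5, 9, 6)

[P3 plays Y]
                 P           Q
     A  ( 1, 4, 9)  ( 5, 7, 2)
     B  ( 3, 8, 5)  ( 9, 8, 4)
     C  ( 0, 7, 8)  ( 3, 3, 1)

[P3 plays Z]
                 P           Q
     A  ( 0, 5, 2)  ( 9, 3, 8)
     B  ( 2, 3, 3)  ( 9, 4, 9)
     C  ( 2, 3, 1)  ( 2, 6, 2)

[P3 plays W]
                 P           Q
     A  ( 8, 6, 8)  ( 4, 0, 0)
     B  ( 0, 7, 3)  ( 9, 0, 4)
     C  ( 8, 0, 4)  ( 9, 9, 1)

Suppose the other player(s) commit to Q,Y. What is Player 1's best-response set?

u_1(A vs Q,Y) = 5
u_1(B vs Q,Y) = 9
u_1(C vs Q,Y) = 3
max payoff 9 at {B}

BR_1 = {B}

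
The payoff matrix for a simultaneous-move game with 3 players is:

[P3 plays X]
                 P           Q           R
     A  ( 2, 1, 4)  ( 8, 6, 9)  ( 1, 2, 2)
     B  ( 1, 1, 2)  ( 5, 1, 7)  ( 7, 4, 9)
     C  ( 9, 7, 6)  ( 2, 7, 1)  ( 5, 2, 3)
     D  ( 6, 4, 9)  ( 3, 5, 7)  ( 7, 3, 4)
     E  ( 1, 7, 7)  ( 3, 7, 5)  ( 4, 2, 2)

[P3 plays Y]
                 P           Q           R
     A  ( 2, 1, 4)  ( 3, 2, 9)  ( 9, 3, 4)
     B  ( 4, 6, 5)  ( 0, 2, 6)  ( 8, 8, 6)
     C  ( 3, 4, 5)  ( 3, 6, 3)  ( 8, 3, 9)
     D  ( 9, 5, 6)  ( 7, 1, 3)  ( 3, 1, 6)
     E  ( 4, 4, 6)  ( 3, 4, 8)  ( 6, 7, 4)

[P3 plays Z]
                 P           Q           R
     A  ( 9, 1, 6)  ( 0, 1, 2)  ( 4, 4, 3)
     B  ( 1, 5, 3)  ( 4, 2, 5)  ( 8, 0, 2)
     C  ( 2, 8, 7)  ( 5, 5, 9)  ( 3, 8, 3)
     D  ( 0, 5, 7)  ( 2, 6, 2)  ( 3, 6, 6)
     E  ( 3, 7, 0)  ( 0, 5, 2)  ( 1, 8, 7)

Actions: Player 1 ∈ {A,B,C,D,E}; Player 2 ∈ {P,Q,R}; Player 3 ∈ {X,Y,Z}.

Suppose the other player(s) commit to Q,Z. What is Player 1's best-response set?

u_1(A vs Q,Z) = 0
u_1(B vs Q,Z) = 4
u_1(C vs Q,Z) = 5
u_1(D vs Q,Z) = 2
u_1(E vs Q,Z) = 0
max payoff 5 at {C}

argmax u_1 = {C}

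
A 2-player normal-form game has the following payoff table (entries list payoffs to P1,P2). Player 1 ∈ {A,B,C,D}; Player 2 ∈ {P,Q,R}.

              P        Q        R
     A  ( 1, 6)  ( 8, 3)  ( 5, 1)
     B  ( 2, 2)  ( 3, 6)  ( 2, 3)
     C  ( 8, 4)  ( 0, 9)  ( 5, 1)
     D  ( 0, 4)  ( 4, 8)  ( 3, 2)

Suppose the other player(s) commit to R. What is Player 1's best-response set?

u_1(A vs R) = 5
u_1(B vs R) = 2
u_1(C vs R) = 5
u_1(D vs R) = 3
max payoff 5 at {A,C}

argmax u_1 = {A,C}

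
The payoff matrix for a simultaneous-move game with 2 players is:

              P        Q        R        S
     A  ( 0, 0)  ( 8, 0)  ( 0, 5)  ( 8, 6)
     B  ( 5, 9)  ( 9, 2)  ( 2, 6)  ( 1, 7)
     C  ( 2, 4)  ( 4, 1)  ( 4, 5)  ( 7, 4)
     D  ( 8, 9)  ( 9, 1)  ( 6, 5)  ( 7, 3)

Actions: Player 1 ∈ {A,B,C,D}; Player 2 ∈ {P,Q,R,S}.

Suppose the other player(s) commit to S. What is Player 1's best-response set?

u_1(A vs S) = 8
u_1(B vs S) = 1
u_1(C vs S) = 7
u_1(D vs S) = 7
max payoff 8 at {A}

BR_1 = {A}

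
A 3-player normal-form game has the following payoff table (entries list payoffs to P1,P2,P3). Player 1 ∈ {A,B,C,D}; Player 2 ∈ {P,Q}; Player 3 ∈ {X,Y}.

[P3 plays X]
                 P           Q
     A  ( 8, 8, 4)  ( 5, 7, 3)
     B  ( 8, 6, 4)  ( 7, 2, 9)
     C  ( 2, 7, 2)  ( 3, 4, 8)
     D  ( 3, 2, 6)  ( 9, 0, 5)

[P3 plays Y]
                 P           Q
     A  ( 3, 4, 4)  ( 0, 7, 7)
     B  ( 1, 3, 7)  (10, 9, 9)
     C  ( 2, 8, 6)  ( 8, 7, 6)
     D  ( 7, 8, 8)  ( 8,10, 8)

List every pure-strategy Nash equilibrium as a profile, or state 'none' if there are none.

NE set: (A,P,X), (B,Q,Y)

(A,P,X): NE
(A,P,Y): not NE [P1→D gives 7>3; P2→Q gives 7>4]
(A,Q,X): not NE [P1→D gives 9>5; P2→P gives 8>7; P3→Y gives 7>3]
(A,Q,Y): not NE [P1→B gives 10>0]
(B,P,X): not NE [P3→Y gives 7>4]
(B,P,Y): not NE [P1→D gives 7>1; P2→Q gives 9>3]
(B,Q,X): not NE [P1→D gives 9>7; P2→P gives 6>2]
(B,Q,Y): NE
(C,P,X): not NE [P1→B gives 8>2; P3→Y gives 6>2]
(C,P,Y): not NE [P1→D gives 7>2]
(C,Q,X): not NE [P1→D gives 9>3; P2→P gives 7>4]
(C,Q,Y): not NE [P1→B gives 10>8; P2→P gives 8>7; P3→X gives 8>6]
(D,P,X): not NE [P1→B gives 8>3; P3→Y gives 8>6]
(D,P,Y): not NE [P2→Q gives 10>8]
(D,Q,X): not NE [P2→P gives 2>0; P3→Y gives 8>5]
(D,Q,Y): not NE [P1→B gives 10>8]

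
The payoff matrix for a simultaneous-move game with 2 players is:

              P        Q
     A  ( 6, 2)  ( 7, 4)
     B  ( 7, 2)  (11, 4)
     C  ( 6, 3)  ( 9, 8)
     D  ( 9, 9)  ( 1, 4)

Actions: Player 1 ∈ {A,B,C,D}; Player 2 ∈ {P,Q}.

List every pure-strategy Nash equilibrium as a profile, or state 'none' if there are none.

(A,P): not NE [P1→D gives 9>6; P2→Q gives 4>2]
(A,Q): not NE [P1→B gives 11>7]
(B,P): not NE [P1→D gives 9>7; P2→Q gives 4>2]
(B,Q): NE
(C,P): not NE [P1→D gives 9>6; P2→Q gives 8>3]
(C,Q): not NE [P1→B gives 11>9]
(D,P): NE
(D,Q): not NE [P1→B gives 11>1; P2→P gives 9>4]

PSNE = {(B,Q), (D,P)}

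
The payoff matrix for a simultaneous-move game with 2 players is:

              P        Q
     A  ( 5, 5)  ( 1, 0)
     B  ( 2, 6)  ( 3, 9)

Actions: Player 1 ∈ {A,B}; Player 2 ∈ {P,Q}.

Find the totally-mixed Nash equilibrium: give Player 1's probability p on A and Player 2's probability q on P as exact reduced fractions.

p=3/8, q=2/5

P1 indiff ⇒ q·5+(1-q)·1 = q·2+(1-q)·3 ⇒ q(3) = (1-q)(2) ⇒ q = 2/5
P2 indiff ⇒ p·5+(1-p)·6 = p·0+(1-p)·9 ⇒ p(5) = (1-p)(3) ⇒ p = 3/8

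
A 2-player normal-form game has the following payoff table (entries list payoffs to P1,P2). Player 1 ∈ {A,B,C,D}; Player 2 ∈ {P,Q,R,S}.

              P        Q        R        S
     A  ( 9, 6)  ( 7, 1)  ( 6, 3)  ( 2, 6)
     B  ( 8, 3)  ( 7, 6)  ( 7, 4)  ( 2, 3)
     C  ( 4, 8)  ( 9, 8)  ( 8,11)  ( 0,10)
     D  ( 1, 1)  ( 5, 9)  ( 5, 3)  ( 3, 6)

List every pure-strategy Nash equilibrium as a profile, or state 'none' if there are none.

Nash profiles: (A,P), (C,R)

(A,P): NE
(A,Q): not NE [P1→C gives 9>7; P2→S gives 6>1]
(A,R): not NE [P1→C gives 8>6; P2→S gives 6>3]
(A,S): not NE [P1→D gives 3>2]
(B,P): not NE [P1→A gives 9>8; P2→Q gives 6>3]
(B,Q): not NE [P1→C gives 9>7]
(B,R): not NE [P1→C gives 8>7; P2→Q gives 6>4]
(B,S): not NE [P1→D gives 3>2; P2→Q gives 6>3]
(C,P): not NE [P1→A gives 9>4; P2→R gives 11>8]
(C,Q): not NE [P2→R gives 11>8]
(C,R): NE
(C,S): not NE [P1→D gives 3>0; P2→R gives 11>10]
(D,P): not NE [P1→A gives 9>1; P2→Q gives 9>1]
(D,Q): not NE [P1→C gives 9>5]
(D,R): not NE [P1→C gives 8>5; P2→Q gives 9>3]
(D,S): not NE [P2→Q gives 9>6]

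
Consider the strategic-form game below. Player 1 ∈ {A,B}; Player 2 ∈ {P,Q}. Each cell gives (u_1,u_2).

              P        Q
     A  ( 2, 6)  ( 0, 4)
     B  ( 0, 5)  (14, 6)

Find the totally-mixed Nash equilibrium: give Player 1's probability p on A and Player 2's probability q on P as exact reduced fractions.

P1 indiff ⇒ q·2+(1-q)·0 = q·0+(1-q)·14 ⇒ q(2) = (1-q)(14) ⇒ q = 7/8
P2 indiff ⇒ p·6+(1-p)·5 = p·4+(1-p)·6 ⇒ p(2) = (1-p)(1) ⇒ p = 1/3

(p,q) = (1/3, 7/8)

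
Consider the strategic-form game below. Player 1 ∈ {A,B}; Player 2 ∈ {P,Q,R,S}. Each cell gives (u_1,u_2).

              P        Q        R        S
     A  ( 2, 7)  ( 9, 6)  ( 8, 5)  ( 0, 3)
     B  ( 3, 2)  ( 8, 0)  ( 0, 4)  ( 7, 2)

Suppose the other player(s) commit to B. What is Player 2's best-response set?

u_2(P vs B) = 2
u_2(Q vs B) = 0
u_2(R vs B) = 4
u_2(S vs B) = 2
max payoff 4 at {R}

argmax u_2 = {R}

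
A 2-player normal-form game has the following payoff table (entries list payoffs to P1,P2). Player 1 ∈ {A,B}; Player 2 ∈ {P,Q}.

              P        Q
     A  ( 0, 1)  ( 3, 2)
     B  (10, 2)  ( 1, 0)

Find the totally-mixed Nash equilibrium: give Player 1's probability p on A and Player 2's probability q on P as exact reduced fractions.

p=2/3, q=1/6

P1 indiff ⇒ q·0+(1-q)·3 = q·10+(1-q)·1 ⇒ q(-10) = (1-q)(-2) ⇒ q = 1/6
P2 indiff ⇒ p·1+(1-p)·2 = p·2+(1-p)·0 ⇒ p(-1) = (1-p)(-2) ⇒ p = 2/3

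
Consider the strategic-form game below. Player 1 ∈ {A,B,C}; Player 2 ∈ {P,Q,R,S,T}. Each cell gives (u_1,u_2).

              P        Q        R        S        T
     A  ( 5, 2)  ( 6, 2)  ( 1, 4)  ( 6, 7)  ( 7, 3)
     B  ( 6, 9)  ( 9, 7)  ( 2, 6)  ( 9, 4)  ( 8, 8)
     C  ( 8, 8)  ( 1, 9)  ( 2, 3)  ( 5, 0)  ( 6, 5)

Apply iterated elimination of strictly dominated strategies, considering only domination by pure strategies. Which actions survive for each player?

IESDS → P1:{B,C} P2:{P,Q}

P1 drop A (B beats it: P:6>5 Q:9>6 R:2>1 S:9>6 T:8>7)
P2 drop R (P beats it: B:9>6 C:8>3)
P2 drop S (P beats it: B:9>4 C:8>0)
P2 drop T (P beats it: B:9>8 C:8>5)
P1→{B,C} P2→{P,Q}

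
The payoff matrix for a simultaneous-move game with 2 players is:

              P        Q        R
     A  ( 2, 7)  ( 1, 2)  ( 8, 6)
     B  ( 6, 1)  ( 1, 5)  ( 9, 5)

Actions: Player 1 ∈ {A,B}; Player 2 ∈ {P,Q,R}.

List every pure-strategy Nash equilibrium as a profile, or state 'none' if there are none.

NE set: (B,Q), (B,R)

(A,P): not NE [P1→B gives 6>2]
(A,Q): not NE [P2→P gives 7>2]
(A,R): not NE [P1→B gives 9>8; P2→P gives 7>6]
(B,P): not NE [P2→R gives 5>1]
(B,Q): NE
(B,R): NE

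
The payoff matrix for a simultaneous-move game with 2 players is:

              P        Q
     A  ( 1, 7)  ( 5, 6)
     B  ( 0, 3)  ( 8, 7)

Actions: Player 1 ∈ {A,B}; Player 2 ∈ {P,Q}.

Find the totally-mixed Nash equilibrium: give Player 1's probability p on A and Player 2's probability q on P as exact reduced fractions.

P1 indiff ⇒ q·1+(1-q)·5 = q·0+(1-q)·8 ⇒ q(1) = (1-q)(3) ⇒ q = 3/4
P2 indiff ⇒ p·7+(1-p)·3 = p·6+(1-p)·7 ⇒ p(1) = (1-p)(4) ⇒ p = 4/5

p=4/5, q=3/4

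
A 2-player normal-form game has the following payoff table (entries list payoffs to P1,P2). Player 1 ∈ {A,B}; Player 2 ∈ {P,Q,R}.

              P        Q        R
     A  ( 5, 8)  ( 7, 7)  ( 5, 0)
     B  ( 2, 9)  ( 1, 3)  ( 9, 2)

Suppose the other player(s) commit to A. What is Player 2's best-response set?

u_2(P vs A) = 8
u_2(Q vs A) = 7
u_2(R vs A) = 0
max payoff 8 at {P}

argmax u_2 = {P}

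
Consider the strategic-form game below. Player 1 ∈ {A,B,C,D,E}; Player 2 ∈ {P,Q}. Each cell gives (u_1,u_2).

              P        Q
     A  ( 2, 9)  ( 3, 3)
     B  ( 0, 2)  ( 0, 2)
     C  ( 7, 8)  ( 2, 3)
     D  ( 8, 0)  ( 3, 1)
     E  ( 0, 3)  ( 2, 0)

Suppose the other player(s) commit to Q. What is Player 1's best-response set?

argmax u_1 = {A,D}

u_1(A vs Q) = 3
u_1(B vs Q) = 0
u_1(C vs Q) = 2
u_1(D vs Q) = 3
u_1(E vs Q) = 2
max payoff 3 at {A,D}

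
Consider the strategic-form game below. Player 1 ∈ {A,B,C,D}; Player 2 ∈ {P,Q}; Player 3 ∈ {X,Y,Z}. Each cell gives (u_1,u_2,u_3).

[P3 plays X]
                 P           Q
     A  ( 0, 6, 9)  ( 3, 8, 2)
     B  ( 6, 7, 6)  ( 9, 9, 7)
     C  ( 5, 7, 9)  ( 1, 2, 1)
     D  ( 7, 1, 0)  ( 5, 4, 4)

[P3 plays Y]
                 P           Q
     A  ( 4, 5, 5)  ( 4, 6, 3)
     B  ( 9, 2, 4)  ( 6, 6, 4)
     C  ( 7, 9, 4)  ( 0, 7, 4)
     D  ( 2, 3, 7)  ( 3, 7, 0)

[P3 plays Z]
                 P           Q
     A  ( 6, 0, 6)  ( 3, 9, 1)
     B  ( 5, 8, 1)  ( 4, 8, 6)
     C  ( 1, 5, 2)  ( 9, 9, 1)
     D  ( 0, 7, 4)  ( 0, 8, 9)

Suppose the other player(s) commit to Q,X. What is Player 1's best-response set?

BR_1 = {B}

u_1(A vs Q,X) = 3
u_1(B vs Q,X) = 9
u_1(C vs Q,X) = 1
u_1(D vs Q,X) = 5
max payoff 9 at {B}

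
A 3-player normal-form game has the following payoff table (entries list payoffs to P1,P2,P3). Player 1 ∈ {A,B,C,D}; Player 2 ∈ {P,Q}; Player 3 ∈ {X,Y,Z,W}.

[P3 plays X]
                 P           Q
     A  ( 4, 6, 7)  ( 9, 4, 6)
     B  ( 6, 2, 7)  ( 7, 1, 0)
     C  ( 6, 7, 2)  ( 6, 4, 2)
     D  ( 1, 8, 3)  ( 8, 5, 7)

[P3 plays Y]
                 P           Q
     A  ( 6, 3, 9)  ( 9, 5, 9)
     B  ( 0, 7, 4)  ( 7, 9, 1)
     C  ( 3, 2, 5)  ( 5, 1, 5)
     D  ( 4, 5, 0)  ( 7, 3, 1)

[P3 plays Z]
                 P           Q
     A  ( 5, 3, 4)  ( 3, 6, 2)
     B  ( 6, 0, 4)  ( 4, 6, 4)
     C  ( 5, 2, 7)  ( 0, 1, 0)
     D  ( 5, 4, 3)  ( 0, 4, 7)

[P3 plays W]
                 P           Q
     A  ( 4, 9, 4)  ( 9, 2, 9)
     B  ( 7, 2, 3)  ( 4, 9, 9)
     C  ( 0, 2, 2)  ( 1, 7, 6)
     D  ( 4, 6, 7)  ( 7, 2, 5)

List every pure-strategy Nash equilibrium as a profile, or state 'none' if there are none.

PSNE = {(A,Q,Y), (B,P,X)}

(A,P,X): not NE [P1→C gives 6>4; P3→Y gives 9>7]
(A,P,Y): not NE [P2→Q gives 5>3]
(A,P,Z): not NE [P1→B gives 6>5; P2→Q gives 6>3; P3→Y gives 9>4]
(A,P,W): not NE [P1→B gives 7>4; P3→Y gives 9>4]
(A,Q,X): not NE [P2→P gives 6>4; P3→W gives 9>6]
(A,Q,Y): NE
(A,Q,Z): not NE [P1→B gives 4>3; P3→W gives 9>2]
(A,Q,W): not NE [P2→P gives 9>2]
(B,P,X): NE
(B,P,Y): not NE [P1→A gives 6>0; P2→Q gives 9>7; P3→X gives 7>4]
(B,P,Z): not NE [P2→Q gives 6>0; P3→X gives 7>4]
(B,P,W): not NE [P2→Q gives 9>2; P3→X gives 7>3]
(B,Q,X): not NE [P1→A gives 9>7; P2→P gives 2>1; P3→W gives 9>0]
(B,Q,Y): not NE [P1→A gives 9>7; P3→W gives 9>1]
(B,Q,Z): not NE [P3→W gives 9>4]
(B,Q,W): not NE [P1→A gives 9>4]
(C,P,X): not NE [P3→Z gives 7>2]
(C,P,Y): not NE [P1→A gives 6>3; P3→Z gives 7>5]
(C,P,Z): not NE [P1→B gives 6>5]
(C,P,W): not NE [P1→B gives 7>0; P2→Q gives 7>2; P3→Z gives 7>2]
(C,Q,X): not NE [P1→A gives 9>6; P2→P gives 7>4; P3→W gives 6>2]
(C,Q,Y): not NE [P1→A gives 9>5; P2→P gives 2>1; P3→W gives 6>5]
(C,Q,Z): not NE [P1→B gives 4>0; P2→P gives 2>1; P3→W gives 6>0]
(C,Q,W): not NE [P1→A gives 9>1]
(D,P,X): not NE [P1→C gives 6>1; P3→W gives 7>3]
(D,P,Y): not NE [P1→A gives 6>4; P3→W gives 7>0]
(D,P,Z): not NE [P1→B gives 6>5; P3→W gives 7>3]
(D,P,W): not NE [P1→B gives 7>4]
(D,Q,X): not NE [P1→A gives 9>8; P2→P gives 8>5]
(D,Q,Y): not NE [P1→A gives 9>7; P2→P gives 5>3; P3→Z gives 7>1]
(D,Q,Z): not NE [P1→B gives 4>0]
(D,Q,W): not NE [P1→A gives 9>7; P2→P gives 6>2; P3→Z gives 7>5]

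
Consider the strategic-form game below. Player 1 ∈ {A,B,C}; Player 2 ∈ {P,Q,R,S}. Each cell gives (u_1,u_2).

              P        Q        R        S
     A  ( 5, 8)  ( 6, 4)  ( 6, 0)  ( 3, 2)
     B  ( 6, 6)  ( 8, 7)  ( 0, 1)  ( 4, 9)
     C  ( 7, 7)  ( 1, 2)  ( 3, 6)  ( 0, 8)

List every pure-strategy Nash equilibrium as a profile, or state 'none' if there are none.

(A,P): not NE [P1→C gives 7>5]
(A,Q): not NE [P1→B gives 8>6; P2→P gives 8>4]
(A,R): not NE [P2→P gives 8>0]
(A,S): not NE [P1→B gives 4>3; P2→P gives 8>2]
(B,P): not NE [P1→C gives 7>6; P2→S gives 9>6]
(B,Q): not NE [P2→S gives 9>7]
(B,R): not NE [P1→A gives 6>0; P2→S gives 9>1]
(B,S): NE
(C,P): not NE [P2→S gives 8>7]
(C,Q): not NE [P1→B gives 8>1; P2→S gives 8>2]
(C,R): not NE [P1→A gives 6>3; P2→S gives 8>6]
(C,S): not NE [P1→B gives 4>0]

PSNE = {(B,S)}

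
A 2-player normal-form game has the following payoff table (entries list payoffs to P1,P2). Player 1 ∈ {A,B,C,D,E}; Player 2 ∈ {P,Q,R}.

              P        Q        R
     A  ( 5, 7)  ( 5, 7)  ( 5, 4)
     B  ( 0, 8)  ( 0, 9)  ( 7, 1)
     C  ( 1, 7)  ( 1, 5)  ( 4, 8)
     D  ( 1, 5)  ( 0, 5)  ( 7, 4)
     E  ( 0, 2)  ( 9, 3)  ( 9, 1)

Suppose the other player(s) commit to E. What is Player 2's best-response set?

P2 best: {Q}

u_2(P vs E) = 2
u_2(Q vs E) = 3
u_2(R vs E) = 1
max payoff 3 at {Q}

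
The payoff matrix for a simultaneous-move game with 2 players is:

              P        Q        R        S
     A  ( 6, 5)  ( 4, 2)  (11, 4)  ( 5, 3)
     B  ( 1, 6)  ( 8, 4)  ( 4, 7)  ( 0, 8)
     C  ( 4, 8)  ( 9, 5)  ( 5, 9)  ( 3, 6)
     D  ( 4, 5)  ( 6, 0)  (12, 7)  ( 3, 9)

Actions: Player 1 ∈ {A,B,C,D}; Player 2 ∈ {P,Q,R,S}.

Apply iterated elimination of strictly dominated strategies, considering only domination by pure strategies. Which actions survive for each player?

IESDS → P1:{A,D} P2:{P,R,S}

P1 drop B (C beats it: P:4>1 Q:9>8 R:5>4 S:3>0)
P2 drop Q (P beats it: A:5>2 C:8>5 D:5>0)
P1 drop C (A beats it: P:6>4 R:11>5 S:5>3)
P1→{A,D} P2→{P,R,S}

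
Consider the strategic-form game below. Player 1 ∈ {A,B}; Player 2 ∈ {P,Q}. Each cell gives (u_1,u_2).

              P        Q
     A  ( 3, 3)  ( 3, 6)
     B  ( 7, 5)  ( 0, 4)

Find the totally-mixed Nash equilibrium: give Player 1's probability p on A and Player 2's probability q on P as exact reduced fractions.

P1 indiff ⇒ q·3+(1-q)·3 = q·7+(1-q)·0 ⇒ q(-4) = (1-q)(-3) ⇒ q = 3/7
P2 indiff ⇒ p·3+(1-p)·5 = p·6+(1-p)·4 ⇒ p(-3) = (1-p)(-1) ⇒ p = 1/4

P1 mixes 1/4 on A; P2 mixes 3/7 on P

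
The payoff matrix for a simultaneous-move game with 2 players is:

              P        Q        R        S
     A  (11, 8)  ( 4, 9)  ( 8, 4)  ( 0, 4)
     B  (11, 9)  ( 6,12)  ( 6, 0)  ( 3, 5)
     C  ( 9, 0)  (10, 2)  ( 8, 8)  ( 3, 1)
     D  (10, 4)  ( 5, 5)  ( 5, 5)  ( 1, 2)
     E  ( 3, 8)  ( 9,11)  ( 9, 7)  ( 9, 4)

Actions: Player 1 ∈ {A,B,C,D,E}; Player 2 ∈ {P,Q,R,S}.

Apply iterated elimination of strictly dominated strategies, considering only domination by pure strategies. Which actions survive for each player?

P1 drop D (B beats it: P:11>10 Q:6>5 R:6>5 S:3>1)
P2 drop P (Q beats it: A:9>8 B:12>9 C:2>0 E:11>8)
P1 drop A (E beats it: Q:9>4 R:9>8 S:9>0)
P1 drop B (E beats it: Q:9>6 R:9>6 S:9>3)
P2 drop S (Q beats it: C:2>1 E:11>4)
P1→{C,E} P2→{Q,R}

Survivors P1:{C,E} P2:{Q,R}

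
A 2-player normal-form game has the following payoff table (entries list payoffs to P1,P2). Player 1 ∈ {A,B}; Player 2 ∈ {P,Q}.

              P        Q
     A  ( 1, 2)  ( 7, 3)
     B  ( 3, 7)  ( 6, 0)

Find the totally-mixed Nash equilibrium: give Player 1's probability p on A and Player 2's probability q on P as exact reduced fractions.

P1 indiff ⇒ q·1+(1-q)·7 = q·3+(1-q)·6 ⇒ q(-2) = (1-q)(-1) ⇒ q = 1/3
P2 indiff ⇒ p·2+(1-p)·7 = p·3+(1-p)·0 ⇒ p(-1) = (1-p)(-7) ⇒ p = 7/8

p=7/8, q=1/3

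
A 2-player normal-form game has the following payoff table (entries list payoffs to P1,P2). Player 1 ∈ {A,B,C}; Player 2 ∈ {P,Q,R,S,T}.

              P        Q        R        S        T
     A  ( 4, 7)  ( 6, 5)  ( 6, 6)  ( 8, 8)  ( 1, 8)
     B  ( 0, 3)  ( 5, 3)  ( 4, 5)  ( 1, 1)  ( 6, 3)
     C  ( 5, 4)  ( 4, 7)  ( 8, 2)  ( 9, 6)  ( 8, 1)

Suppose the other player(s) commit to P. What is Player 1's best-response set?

P1 best: {C}

u_1(A vs P) = 4
u_1(B vs P) = 0
u_1(C vs P) = 5
max payoff 5 at {C}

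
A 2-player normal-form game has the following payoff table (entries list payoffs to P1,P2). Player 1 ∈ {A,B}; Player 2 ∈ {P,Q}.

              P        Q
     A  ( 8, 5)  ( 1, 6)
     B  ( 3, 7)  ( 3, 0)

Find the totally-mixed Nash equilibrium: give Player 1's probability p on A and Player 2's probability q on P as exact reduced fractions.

P1 mixes 7/8 on A; P2 mixes 2/7 on P

P1 indiff ⇒ q·8+(1-q)·1 = q·3+(1-q)·3 ⇒ q(5) = (1-q)(2) ⇒ q = 2/7
P2 indiff ⇒ p·5+(1-p)·7 = p·6+(1-p)·0 ⇒ p(-1) = (1-p)(-7) ⇒ p = 7/8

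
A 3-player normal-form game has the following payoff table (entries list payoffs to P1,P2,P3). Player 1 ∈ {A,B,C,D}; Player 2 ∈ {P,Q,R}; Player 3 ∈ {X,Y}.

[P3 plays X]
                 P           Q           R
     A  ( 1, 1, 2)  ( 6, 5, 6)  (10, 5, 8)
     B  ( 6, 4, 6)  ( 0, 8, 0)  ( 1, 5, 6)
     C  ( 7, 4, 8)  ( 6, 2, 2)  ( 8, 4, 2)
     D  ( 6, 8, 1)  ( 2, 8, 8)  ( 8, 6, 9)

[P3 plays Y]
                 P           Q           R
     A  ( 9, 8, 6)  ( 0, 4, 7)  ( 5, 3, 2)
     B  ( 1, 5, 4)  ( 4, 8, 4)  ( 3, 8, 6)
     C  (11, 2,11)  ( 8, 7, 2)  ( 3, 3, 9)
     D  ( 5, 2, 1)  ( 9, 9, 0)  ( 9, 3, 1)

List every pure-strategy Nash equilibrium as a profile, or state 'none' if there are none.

(A,P,X): not NE [P1→C gives 7>1; P2→R gives 5>1; P3→Y gives 6>2]
(A,P,Y): not NE [P1→C gives 11>9]
(A,Q,X): not NE [P3→Y gives 7>6]
(A,Q,Y): not NE [P1→D gives 9>0; P2→P gives 8>4]
(A,R,X): NE
(A,R,Y): not NE [P1→D gives 9>5; P2→P gives 8>3; P3→X gives 8>2]
(B,P,X): not NE [P1→C gives 7>6; P2→Q gives 8>4]
(B,P,Y): not NE [P1→C gives 11>1; P2→R gives 8>5; P3→X gives 6>4]
(B,Q,X): not NE [P1→C gives 6>0; P3→Y gives 4>0]
(B,Q,Y): not NE [P1→D gives 9>4]
(B,R,X): not NE [P1→A gives 10>1; P2→Q gives 8>5]
(B,R,Y): not NE [P1→D gives 9>3]
(C,P,X): not NE [P3→Y gives 11>8]
(C,P,Y): not NE [P2→Q gives 7>2]
(C,Q,X): not NE [P2→R gives 4>2]
(C,Q,Y): not NE [P1→D gives 9>8]
(C,R,X): not NE [P1→A gives 10>8; P3→Y gives 9>2]
(C,R,Y): not NE [P1→D gives 9>3; P2→Q gives 7>3]
(D,P,X): not NE [P1→C gives 7>6]
(D,P,Y): not NE [P1→C gives 11>5; P2→Q gives 9>2]
(D,Q,X): not NE [P1→C gives 6>2]
(D,Q,Y): not NE [P3→X gives 8>0]
(D,R,X): not NE [P1→A gives 10>8; P2→Q gives 8>6]
(D,R,Y): not NE [P2→Q gives 9>3; P3→X gives 9>1]

Nash profiles: (A,R,X)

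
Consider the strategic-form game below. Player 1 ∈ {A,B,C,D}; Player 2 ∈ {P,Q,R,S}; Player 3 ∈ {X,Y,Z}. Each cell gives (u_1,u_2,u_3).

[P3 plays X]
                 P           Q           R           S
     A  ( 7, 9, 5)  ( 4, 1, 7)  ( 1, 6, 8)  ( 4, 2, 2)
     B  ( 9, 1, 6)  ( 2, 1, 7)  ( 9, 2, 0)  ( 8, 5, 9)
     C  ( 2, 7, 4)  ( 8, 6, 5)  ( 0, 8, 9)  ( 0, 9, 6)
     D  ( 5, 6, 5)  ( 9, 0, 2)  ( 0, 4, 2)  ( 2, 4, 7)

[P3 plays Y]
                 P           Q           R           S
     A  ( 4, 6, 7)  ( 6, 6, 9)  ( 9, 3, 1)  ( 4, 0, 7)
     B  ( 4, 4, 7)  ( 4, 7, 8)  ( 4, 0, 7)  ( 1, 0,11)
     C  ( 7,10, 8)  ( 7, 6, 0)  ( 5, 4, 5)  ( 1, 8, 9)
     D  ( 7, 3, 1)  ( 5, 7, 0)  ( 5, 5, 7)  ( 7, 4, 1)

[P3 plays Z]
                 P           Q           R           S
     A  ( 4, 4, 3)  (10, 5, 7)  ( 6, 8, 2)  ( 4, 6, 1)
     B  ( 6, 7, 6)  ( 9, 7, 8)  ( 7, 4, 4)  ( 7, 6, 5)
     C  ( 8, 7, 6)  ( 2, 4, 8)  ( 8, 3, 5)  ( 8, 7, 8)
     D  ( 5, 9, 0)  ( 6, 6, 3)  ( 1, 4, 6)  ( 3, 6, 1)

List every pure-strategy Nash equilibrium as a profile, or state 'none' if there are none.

PSNE = {(C,P,Y)}

(A,P,X): not NE [P1→B gives 9>7; P3→Y gives 7>5]
(A,P,Y): not NE [P1→D gives 7>4]
(A,P,Z): not NE [P1→C gives 8>4; P2→R gives 8>4; P3→Y gives 7>3]
(A,Q,X): not NE [P1→D gives 9>4; P2→P gives 9>1; P3→Y gives 9>7]
(A,Q,Y): not NE [P1→C gives 7>6]
(A,Q,Z): not NE [P2→R gives 8>5; P3→Y gives 9>7]
(A,R,X): not NE [P1→B gives 9>1; P2→P gives 9>6]
(A,R,Y): not NE [P2→Q gives 6>3; P3→X gives 8>1]
(A,R,Z): not NE [P1→C gives 8>6; P3→X gives 8>2]
(A,S,X): not NE [P1→B gives 8>4; P2→P gives 9>2; P3→Y gives 7>2]
(A,S,Y): not NE [P1→D gives 7>4; P2→Q gives 6>0]
(A,S,Z): not NE [P1→C gives 8>4; P2→R gives 8>6; P3→Y gives 7>1]
(B,P,X): not NE [P2→S gives 5>1; P3→Y gives 7>6]
(B,P,Y): not NE [P1→D gives 7>4; P2→Q gives 7>4]
(B,P,Z): not NE [P1→C gives 8>6; P3→Y gives 7>6]
(B,Q,X): not NE [P1→D gives 9>2; P2→S gives 5>1; P3→Z gives 8>7]
(B,Q,Y): not NE [P1→C gives 7>4]
(B,Q,Z): not NE [P1→A gives 10>9]
(B,R,X): not NE [P2→S gives 5>2; P3→Y gives 7>0]
(B,R,Y): not NE [P1→A gives 9>4; P2→Q gives 7>0]
(B,R,Z): not NE [P1→C gives 8>7; P2→Q gives 7>4; P3→Y gives 7>4]
(B,S,X): not NE [P3→Y gives 11>9]
(B,S,Y): not NE [P1→D gives 7>1; P2→Q gives 7>0]
(B,S,Z): not NE [P1→C gives 8>7; P2→Q gives 7>6; P3→Y gives 11>5]
(C,P,X): not NE [P1→B gives 9>2; P2→S gives 9>7; P3→Y gives 8>4]
(C,P,Y): NE
(C,P,Z): not NE [P3→Y gives 8>6]
(C,Q,X): not NE [P1→D gives 9>8; P2→S gives 9>6; P3→Z gives 8>5]
(C,Q,Y): not NE [P2→P gives 10>6; P3→Z gives 8>0]
(C,Q,Z): not NE [P1→A gives 10>2; P2→S gives 7>4]
(C,R,X): not NE [P1→B gives 9>0; P2→S gives 9>8]
(C,R,Y): not NE [P1→A gives 9>5; P2→P gives 10>4; P3→X gives 9>5]
(C,R,Z): not NE [P2→S gives 7>3; P3→X gives 9>5]
(C,S,X): not NE [P1→B gives 8>0; P3→Y gives 9>6]
(C,S,Y): not NE [P1→D gives 7>1; P2→P gives 10>8]
(C,S,Z): not NE [P3→Y gives 9>8]
(D,P,X): not NE [P1→B gives 9>5]
(D,P,Y): not NE [P2→Q gives 7>3; P3→X gives 5>1]
(D,P,Z): not NE [P1→C gives 8>5; P3→X gives 5>0]
(D,Q,X): not NE [P2→P gives 6>0; P3→Z gives 3>2]
(D,Q,Y): not NE [P1→C gives 7>5; P3→Z gives 3>0]
(D,Q,Z): not NE [P1→A gives 10>6; P2→P gives 9>6]
(D,R,X): not NE [P1→B gives 9>0; P2→P gives 6>4; P3→Y gives 7>2]
(D,R,Y): not NE [P1→A gives 9>5; P2→Q gives 7>5]
(D,R,Z): not NE [P1→C gives 8>1; P2→P gives 9>4; P3→Y gives 7>6]
(D,S,X): not NE [P1→B gives 8>2; P2→P gives 6>4]
(D,S,Y): not NE [P2→Q gives 7>4; P3→X gives 7>1]
(D,S,Z): not NE [P1→C gives 8>3; P2→P gives 9>6; P3→X gives 7>1]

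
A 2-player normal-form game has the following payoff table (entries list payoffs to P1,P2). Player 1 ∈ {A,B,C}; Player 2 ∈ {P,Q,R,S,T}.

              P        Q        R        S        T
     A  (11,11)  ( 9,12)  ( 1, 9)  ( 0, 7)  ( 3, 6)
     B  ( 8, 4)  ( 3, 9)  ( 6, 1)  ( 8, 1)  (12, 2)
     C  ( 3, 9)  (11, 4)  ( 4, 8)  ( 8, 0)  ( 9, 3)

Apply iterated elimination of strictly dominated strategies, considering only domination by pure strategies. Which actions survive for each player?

Survivors P1:{A,C} P2:{P,Q}

P2 drop R (P beats it: A:11>9 B:4>1 C:9>8)
P2 drop S (P beats it: A:11>7 B:4>1 C:9>0)
P2 drop T (P beats it: A:11>6 B:4>2 C:9>3)
P1 drop B (A beats it: P:11>8 Q:9>3)
P1→{A,C} P2→{P,Q}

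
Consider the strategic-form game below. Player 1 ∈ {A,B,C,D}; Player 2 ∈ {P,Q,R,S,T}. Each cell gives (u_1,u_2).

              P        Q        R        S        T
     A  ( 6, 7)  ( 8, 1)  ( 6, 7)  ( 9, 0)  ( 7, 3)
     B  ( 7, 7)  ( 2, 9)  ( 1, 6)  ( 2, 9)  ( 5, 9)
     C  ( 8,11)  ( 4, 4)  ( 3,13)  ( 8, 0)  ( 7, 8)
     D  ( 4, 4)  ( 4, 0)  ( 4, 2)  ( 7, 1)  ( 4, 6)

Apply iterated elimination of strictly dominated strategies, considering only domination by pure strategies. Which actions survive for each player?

P1 drop B (C beats it: P:8>7 Q:4>2 R:3>1 S:8>2 T:7>5)
P1 drop D (A beats it: P:6>4 Q:8>4 R:6>4 S:9>7 T:7>4)
P2 drop Q (P beats it: A:7>1 C:11>4)
P2 drop S (P beats it: A:7>0 C:11>0)
P2 drop T (P beats it: A:7>3 C:11>8)
P1→{A,C} P2→{P,R}

Remaining: P1:{A,C} P2:{P,R}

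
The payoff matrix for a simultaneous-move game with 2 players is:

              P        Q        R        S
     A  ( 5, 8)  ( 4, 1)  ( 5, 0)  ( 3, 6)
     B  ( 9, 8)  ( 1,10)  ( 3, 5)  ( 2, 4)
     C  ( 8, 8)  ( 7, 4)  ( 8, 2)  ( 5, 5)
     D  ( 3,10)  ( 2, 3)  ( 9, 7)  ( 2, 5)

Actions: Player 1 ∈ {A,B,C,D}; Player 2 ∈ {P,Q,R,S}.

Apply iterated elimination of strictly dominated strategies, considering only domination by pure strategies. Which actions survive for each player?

P1 drop A (C beats it: P:8>5 Q:7>4 R:8>5 S:5>3)
P2 drop R (P beats it: B:8>5 C:8>2 D:10>7)
P1 drop D (C beats it: P:8>3 Q:7>2 S:5>2)
P2 drop S (P beats it: B:8>4 C:8>5)
P1→{B,C} P2→{P,Q}

Survivors P1:{B,C} P2:{P,Q}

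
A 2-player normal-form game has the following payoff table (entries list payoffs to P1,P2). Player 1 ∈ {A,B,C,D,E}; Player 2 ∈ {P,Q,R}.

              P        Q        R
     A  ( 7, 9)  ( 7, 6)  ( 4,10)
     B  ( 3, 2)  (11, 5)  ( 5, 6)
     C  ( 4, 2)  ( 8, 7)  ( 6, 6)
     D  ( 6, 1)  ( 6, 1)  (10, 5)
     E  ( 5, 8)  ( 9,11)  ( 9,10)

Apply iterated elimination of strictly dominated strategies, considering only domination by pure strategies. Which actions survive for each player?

P1 drop C (E beats it: P:5>4 Q:9>8 R:9>6)
P2 drop P (R beats it: A:10>9 B:6>2 D:5>1 E:10>8)
P1 drop A (B beats it: Q:11>7 R:5>4)
P1→{B,D,E} P2→{Q,R}

Remaining: P1:{B,D,E} P2:{Q,R}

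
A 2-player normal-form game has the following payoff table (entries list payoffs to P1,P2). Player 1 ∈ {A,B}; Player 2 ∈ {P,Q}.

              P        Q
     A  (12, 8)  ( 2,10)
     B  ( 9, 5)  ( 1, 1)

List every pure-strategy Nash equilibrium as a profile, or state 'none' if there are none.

(A,P): not NE [P2→Q gives 10>8]
(A,Q): NE
(B,P): not NE [P1→A gives 12>9]
(B,Q): not NE [P1→A gives 2>1; P2→P gives 5>1]

NE set: (A,Q)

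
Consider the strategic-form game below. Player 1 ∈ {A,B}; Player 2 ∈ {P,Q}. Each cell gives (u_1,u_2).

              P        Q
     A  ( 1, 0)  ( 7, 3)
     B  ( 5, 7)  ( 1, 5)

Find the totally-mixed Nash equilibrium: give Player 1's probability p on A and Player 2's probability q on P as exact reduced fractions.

P1 mixes 2/5 on A; P2 mixes 3/5 on P

P1 indiff ⇒ q·1+(1-q)·7 = q·5+(1-q)·1 ⇒ q(-4) = (1-q)(-6) ⇒ q = 3/5
P2 indiff ⇒ p·0+(1-p)·7 = p·3+(1-p)·5 ⇒ p(-3) = (1-p)(-2) ⇒ p = 2/5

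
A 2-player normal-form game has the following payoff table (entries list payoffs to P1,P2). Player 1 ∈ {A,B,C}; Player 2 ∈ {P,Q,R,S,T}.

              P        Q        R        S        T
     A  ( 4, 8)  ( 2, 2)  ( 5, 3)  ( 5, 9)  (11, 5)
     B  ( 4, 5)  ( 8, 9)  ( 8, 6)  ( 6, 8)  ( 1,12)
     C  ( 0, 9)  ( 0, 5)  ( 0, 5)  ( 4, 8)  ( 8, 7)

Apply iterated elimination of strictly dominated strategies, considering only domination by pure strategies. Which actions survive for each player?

Remaining: P1:{A,B} P2:{S,T}

P1 drop C (A beats it: P:4>0 Q:2>0 R:5>0 S:5>4 T:11>8)
P2 drop P (S beats it: A:9>8 B:8>5)
P2 drop Q (T beats it: A:5>2 B:12>9)
P2 drop R (S beats it: A:9>3 B:8>6)
P1→{A,B} P2→{S,T}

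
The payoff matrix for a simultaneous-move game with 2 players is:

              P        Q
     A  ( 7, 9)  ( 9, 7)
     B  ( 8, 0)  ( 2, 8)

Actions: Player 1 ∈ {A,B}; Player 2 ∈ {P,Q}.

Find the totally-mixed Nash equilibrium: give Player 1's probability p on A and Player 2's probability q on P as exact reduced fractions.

P1 indiff ⇒ q·7+(1-q)·9 = q·8+(1-q)·2 ⇒ q(-1) = (1-q)(-7) ⇒ q = 7/8
P2 indiff ⇒ p·9+(1-p)·0 = p·7+(1-p)·8 ⇒ p(2) = (1-p)(8) ⇒ p = 4/5

P1 mixes 4/5 on A; P2 mixes 7/8 on P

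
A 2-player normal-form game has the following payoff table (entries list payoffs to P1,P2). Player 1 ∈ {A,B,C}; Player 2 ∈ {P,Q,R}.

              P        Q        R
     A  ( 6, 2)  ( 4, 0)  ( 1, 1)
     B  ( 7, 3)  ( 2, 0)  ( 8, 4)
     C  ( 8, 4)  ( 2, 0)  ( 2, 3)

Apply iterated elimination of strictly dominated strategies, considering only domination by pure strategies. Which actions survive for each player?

P2 drop Q (P beats it: A:2>0 B:3>0 C:4>0)
P1 drop A (B beats it: P:7>6 R:8>1)
P1→{B,C} P2→{P,R}

Remaining: P1:{B,C} P2:{P,R}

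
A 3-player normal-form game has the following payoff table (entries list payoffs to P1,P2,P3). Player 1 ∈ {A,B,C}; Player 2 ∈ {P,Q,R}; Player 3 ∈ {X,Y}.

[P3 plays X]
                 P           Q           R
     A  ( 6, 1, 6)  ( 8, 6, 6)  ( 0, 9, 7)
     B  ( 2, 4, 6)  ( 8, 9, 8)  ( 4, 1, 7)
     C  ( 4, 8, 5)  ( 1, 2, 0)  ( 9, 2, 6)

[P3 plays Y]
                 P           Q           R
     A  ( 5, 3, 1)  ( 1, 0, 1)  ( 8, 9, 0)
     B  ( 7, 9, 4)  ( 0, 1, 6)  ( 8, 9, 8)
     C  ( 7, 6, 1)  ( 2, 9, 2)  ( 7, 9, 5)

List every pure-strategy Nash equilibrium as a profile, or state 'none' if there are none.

(A,P,X): not NE [P2→R gives 9>1]
(A,P,Y): not NE [P1→C gives 7>5; P2→R gives 9>3; P3→X gives 6>1]
(A,Q,X): not NE [P2→R gives 9>6]
(A,Q,Y): not NE [P1→C gives 2>1; P2→R gives 9>0; P3→X gives 6>1]
(A,R,X): not NE [P1→C gives 9>0]
(A,R,Y): not NE [P3→X gives 7>0]
(B,P,X): not NE [P1→A gives 6>2; P2→Q gives 9>4]
(B,P,Y): not NE [P3→X gives 6>4]
(B,Q,X): NE
(B,Q,Y): not NE [P1→C gives 2>0; P2→R gives 9>1; P3→X gives 8>6]
(B,R,X): not NE [P1→C gives 9>4; P2→Q gives 9>1; P3→Y gives 8>7]
(B,R,Y): NE
(C,P,X): not NE [P1→A gives 6>4]
(C,P,Y): not NE [P2→R gives 9>6; P3→X gives 5>1]
(C,Q,X): not NE [P1→B gives 8>1; P2→P gives 8>2; P3→Y gives 2>0]
(C,Q,Y): NE
(C,R,X): not NE [P2→P gives 8>2]
(C,R,Y): not NE [P1→B gives 8>7; P3→X gives 6>5]

Nash profiles: (B,Q,X), (B,R,Y), (C,Q,Y)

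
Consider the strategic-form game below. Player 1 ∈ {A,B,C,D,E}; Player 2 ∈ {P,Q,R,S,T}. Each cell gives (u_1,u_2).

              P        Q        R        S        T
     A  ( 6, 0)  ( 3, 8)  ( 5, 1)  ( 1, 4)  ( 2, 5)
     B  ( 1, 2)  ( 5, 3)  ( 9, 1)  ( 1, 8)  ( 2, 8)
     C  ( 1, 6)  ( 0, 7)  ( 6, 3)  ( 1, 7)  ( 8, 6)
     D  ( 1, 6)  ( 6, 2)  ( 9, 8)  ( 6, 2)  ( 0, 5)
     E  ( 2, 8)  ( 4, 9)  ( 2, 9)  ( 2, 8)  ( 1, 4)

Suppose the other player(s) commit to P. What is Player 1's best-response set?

BR_1 = {A}

u_1(A vs P) = 6
u_1(B vs P) = 1
u_1(C vs P) = 1
u_1(D vs P) = 1
u_1(E vs P) = 2
max payoff 6 at {A}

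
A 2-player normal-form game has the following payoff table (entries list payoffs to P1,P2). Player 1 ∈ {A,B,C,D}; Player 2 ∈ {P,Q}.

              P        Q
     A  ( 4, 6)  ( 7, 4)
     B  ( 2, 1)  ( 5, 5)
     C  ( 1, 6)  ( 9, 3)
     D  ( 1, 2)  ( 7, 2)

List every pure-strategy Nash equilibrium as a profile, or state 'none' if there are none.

Nash profiles: (A,P)

(A,P): NE
(A,Q): not NE [P1→C gives 9>7; P2→P gives 6>4]
(B,P): not NE [P1→A gives 4>2; P2→Q gives 5>1]
(B,Q): not NE [P1→C gives 9>5]
(C,P): not NE [P1→A gives 4>1]
(C,Q): not NE [P2→P gives 6>3]
(D,P): not NE [P1→A gives 4>1]
(D,Q): not NE [P1→C gives 9>7]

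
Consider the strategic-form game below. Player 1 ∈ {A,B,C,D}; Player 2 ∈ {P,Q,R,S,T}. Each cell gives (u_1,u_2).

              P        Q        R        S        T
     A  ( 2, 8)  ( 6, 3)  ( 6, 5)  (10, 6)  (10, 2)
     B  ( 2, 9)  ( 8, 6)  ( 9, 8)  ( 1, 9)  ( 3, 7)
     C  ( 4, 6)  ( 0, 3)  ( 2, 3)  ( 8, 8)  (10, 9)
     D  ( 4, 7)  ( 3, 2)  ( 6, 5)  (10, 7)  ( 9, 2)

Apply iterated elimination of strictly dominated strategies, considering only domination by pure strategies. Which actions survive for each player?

P2 drop Q (P beats it: A:8>3 B:9>6 C:6>3 D:7>2)
P2 drop R (P beats it: A:8>5 B:9>8 C:6>3 D:7>5)
P1 drop B (C beats it: P:4>2 S:8>1 T:10>3)
P1→{A,C,D} P2→{P,S,T}

IESDS → P1:{A,C,D} P2:{P,S,T}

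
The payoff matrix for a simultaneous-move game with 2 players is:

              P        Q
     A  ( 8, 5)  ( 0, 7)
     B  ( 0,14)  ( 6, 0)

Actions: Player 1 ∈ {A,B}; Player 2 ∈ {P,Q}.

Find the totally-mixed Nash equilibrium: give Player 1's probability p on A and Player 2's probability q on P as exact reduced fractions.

(p,q) = (7/8, 3/7)

P1 indiff ⇒ q·8+(1-q)·0 = q·0+(1-q)·6 ⇒ q(8) = (1-q)(6) ⇒ q = 3/7
P2 indiff ⇒ p·5+(1-p)·14 = p·7+(1-p)·0 ⇒ p(-2) = (1-p)(-14) ⇒ p = 7/8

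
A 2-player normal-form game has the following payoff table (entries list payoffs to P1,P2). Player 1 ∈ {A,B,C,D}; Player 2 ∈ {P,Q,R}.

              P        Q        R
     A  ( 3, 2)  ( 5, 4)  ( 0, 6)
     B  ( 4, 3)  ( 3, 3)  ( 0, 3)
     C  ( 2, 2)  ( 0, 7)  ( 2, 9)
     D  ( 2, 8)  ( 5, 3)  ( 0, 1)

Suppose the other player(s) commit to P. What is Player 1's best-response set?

P1 best: {B}

u_1(A vs P) = 3
u_1(B vs P) = 4
u_1(C vs P) = 2
u_1(D vs P) = 2
max payoff 4 at {B}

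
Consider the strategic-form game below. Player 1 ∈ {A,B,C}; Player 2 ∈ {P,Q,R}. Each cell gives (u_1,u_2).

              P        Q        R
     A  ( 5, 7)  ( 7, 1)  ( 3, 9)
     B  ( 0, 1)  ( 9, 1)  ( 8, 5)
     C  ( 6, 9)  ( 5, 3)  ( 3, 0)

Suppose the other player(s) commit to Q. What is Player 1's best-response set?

u_1(A vs Q) = 7
u_1(B vs Q) = 9
u_1(C vs Q) = 5
max payoff 9 at {B}

P1 best: {B}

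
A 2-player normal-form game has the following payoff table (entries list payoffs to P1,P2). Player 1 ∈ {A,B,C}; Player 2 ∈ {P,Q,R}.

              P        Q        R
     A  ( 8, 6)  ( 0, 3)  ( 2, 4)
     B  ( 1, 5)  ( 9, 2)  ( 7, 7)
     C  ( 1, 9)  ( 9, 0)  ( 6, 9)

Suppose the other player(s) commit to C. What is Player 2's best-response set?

u_2(P vs C) = 9
u_2(Q vs C) = 0
u_2(R vs C) = 9
max payoff 9 at {P,R}

P2 best: {P,R}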